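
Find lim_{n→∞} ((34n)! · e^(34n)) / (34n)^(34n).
lim = ∞

Stirling: (34n)! ~ sqrt(2π·34n) · (34n/e)^(34n). Hence
  (34n)! · e^(34n) / (34n)^(34n) ~ sqrt(2π·34n) = sqrt(2π·34) · sqrt(n) → ∞.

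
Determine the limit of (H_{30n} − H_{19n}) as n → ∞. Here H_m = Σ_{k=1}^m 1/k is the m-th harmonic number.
lim = ln(30/19)

Euler-Maclaurin gives H_m = ln m + γ + 1/(2m) + O(1/m^2). The γ and O(1/m) terms cancel in the difference:
  H_{30n} − H_{19n} = ln(30n) − ln(19n) + O(1/n) = ln(30/19) + O(1/n).
Hence the limit is ln(30/19).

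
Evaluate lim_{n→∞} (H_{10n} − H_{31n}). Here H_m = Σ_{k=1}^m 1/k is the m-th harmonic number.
lim = ln(10/31)

Euler-Maclaurin gives H_m = ln m + γ + 1/(2m) + O(1/m^2). The γ and O(1/m) terms cancel in the difference:
  H_{10n} − H_{31n} = ln(10n) − ln(31n) + O(1/n) = ln(10/31) + O(1/n).
Hence the limit is ln(10/31).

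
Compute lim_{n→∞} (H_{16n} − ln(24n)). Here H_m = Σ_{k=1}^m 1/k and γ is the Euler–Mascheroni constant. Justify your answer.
lim = ln(2/3) + γ

By Euler-Maclaurin, H_m = ln m + γ + O(1/m). So
  H_{16n} − ln(24n) = ln(16n) + γ − ln(24n) + O(1/n)
                       = ln(16/24) + γ + O(1/n).
Hence the limit is ln(16/24) + γ (= ln(2/3)).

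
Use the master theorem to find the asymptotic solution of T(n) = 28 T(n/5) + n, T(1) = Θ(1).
T(n) = Θ(n^(log_5 28))

Master theorem: compare f(n) = n to n^(log_5 28) where log_5 28 ≈ 2.070. Since 1 < log_5 28, we have f(n) = O(n^(log_5 28 − ε)) for some ε > 0 — Case 1. Hence T(n) = Θ(n^(log_5 28)).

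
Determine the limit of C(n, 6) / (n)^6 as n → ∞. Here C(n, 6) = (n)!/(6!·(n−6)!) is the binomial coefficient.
lim = 1/6! = 1/720

With N = n → ∞: C(N, 6) / N^6 = [N(N−1)…(N−5)] / (6! · N^6) = (1/6!) · 1 · (1 − 1/n) · … · (1 − 5/n). Each factor → 1 as N → ∞, so the limit is 1/6! = 1/720.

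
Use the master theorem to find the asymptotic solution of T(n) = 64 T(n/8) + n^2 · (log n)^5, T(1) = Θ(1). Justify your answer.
T(n) = Θ(n^2 · (log n)^6)

Here log_8 64 = 2 and f(n) = n^2 · (log n)^5 = Θ(n^(log_8 64) · (log n)^5). This is the extended Case 2 of the master theorem (f matches the critical exponent up to log factors), giving T(n) = Θ(n^(log_8 64) · (log n)^(5+1)) = Θ(n^2 · (log n)^6).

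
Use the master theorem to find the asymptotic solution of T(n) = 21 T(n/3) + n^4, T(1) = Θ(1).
T(n) = Θ(n^4)

log_3 21 ≈ 2.771. f(n) = n^4 dominates n^(log_3 21) since 4 > 2.771, and the regularity condition a·f(n/b) = 21·(n/3)^4 = (21/81)·n^4 ≤ c·f(n) holds with c = 21/81 ≈ 0.259 < 1. So this is Case 3: T(n) = Θ(f(n)) = Θ(n^4).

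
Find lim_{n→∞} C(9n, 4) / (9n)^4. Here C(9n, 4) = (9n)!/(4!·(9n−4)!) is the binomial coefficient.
lim = 1/4! = 1/24

With N = 9n → ∞: C(N, 4) / N^4 = [N(N−1)…(N−3)] / (4! · N^4) = (1/4!) · 1 · (1 − 1/(9n)) · (1 − 2/(9n)) · (1 − 3/(9n)). Each factor → 1 as N → ∞, so the limit is 1/4! = 1/24.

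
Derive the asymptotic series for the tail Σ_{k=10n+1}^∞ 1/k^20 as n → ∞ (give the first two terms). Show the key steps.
Σ_{k>10n} 1/k^20 = 1/(19 · (10n)^19) − 1/(2 · (10n)^20) + O(1/(10n)^21)

Compare to the integral: ∫_{10n}^∞ x^(−20) dx = [−x^(−19)/19]_{10n}^∞ = 1/((20−1)·(10n)^19). The Euler-Maclaurin correction adds −f(10n)/2 = −1/(2·(10n)^20). Euler-Maclaurin then gives
  Σ_{k>10n} 1/k^20 = ∫_{10n}^∞ dx/x^20 − 1/(2·(10n)^20) + O(1/(10n)^21).
(Equivalently this is ζ(20) − Σ_{k≤10n} 1/k^20.)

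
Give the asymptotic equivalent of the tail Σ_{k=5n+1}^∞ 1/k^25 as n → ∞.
Σ_{k>5n} 1/k^25 ~ 1/(24 · (5n)^24)

Compare to the integral: ∫_{5n}^∞ x^(−25) dx = [−x^(−24)/24]_{5n}^∞ = 1/((25−1)·(5n)^24). Euler-Maclaurin then gives
  Σ_{k>5n} 1/k^25 = ∫_{5n}^∞ dx/x^25 − 1/(2·(5n)^25) + O(1/(5n)^26).
(Equivalently this is ζ(25) − Σ_{k≤5n} 1/k^25.)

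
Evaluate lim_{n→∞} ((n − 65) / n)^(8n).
lim = e^(−520)

Rewrite as (1 − 65/n)^(8n). By the standard limit (1 + x/n)^n → e^x, we have (1 − 65/n)^n → e^(−65), and raising to the 8th power gives e^(−520).
More precisely, ln[(1 − 65/n)^(8n)] = 8n · ln(1 − 65/n) = 8n · (-65/n + O(1/n^2)) = -520 + O(1/n) → -520.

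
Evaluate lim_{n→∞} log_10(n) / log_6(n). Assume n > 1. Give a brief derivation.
lim = ln(6) / ln(10) = log_10(6)

Change of base: log_10(n) = ln n / ln 10 and log_6(n) = ln n / ln 6. The ratio is (ln n / ln 10) · (ln 6 / ln n) = ln 6 / ln 10, a constant independent of n. So the limit is ln 6 / ln 10 = log_10(6).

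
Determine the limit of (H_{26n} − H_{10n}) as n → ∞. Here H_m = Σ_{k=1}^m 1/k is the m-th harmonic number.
lim = ln(26/10) = ln(13/5)

Euler-Maclaurin gives H_m = ln m + γ + 1/(2m) + O(1/m^2). The γ and O(1/m) terms cancel in the difference:
  H_{26n} − H_{10n} = ln(26n) − ln(10n) + O(1/n) = ln(26/10) + O(1/n).
Hence the limit is ln(26/10) = ln(13/5).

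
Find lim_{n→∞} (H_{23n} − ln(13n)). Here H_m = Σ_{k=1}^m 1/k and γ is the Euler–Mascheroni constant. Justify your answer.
lim = ln(23/13) + γ

By Euler-Maclaurin, H_m = ln m + γ + O(1/m). So
  H_{23n} − ln(13n) = ln(23n) + γ − ln(13n) + O(1/n)
                       = ln(23/13) + γ + O(1/n).
Hence the limit is ln(23/13) + γ.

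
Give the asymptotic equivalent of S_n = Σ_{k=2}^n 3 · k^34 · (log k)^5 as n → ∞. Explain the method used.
S_n ~ 3 · n^35 · (log n)^5 / 35

By integral comparison, S_n = ∫_1^n 3 · x^34 · (log x)^5 dx + O(n^34 · (log n)^5). For the integral, the leading term of ∫_1^n x^34 (log x)^5 dx is n^35/35 · (log n)^5 (by repeated integration by parts; each step lowers the log-exponent and produces a relatively O(1/log n) correction). Hence S_n ~ 3 · n^35 · (log n)^5 / 35.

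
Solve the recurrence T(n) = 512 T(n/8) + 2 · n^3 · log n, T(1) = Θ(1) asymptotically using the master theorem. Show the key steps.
T(n) = Θ(n^3 · (log n)^2)

Here log_8 512 = 3 and f(n) = 2 · n^3 · log n = Θ(n^(log_8 512) · (log n)^1). This is the extended Case 2 of the master theorem (f matches the critical exponent up to log factors), giving T(n) = Θ(n^(log_8 512) · (log n)^(1+1)) = Θ(n^3 · (log n)^2).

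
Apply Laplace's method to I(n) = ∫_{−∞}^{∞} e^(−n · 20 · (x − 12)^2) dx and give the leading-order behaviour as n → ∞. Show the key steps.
I(n) = sqrt(π/(20n))

Here φ(x) = 20 · (x − 12)^2 has its unique minimum at x* = 12 with φ(x*) = 0 and φ''(x*) = 40. Laplace's method gives
  I(n) ~ e^(−n φ(x*)) · sqrt(2π / (n · φ''(x*))) = sqrt(2π / (40n)) = sqrt(π/(20n)).
This is exact: substituting u = (x − 12)·sqrt(20n) gives I(n) = (1/sqrt(20n)) ∫_{−∞}^{∞} e^(−u^2) du = sqrt(π/(20n)).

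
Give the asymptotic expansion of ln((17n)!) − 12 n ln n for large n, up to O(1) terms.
ln((17n)!) − 12 n ln n = 5 n ln n + 17(ln 17 − 1) n + (1/2) ln(2π·17n) + O(1/n)

Stirling: ln((17n)!) = 17n ln(17n) − 17n + (1/2) ln(2π·17n) + O(1/n).
Expand 17n ln(17n) = 17n (ln n + ln 17) = 17n ln n + 17n ln 17.
Subtract 12n ln n: leading term is (17 − 12) n ln n = 5 n ln n. The next term is 17n ln 17 − 17n = 17(ln 17 − 1) n. Then the (1/2) ln(2π·17n) correction.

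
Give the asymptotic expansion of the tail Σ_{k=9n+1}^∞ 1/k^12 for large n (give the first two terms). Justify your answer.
Σ_{k>9n} 1/k^12 = 1/(11 · (9n)^11) − 1/(2 · (9n)^12) + O(1/(9n)^13)

Compare to the integral: ∫_{9n}^∞ x^(−12) dx = [−x^(−11)/11]_{9n}^∞ = 1/((12−1)·(9n)^11). The Euler-Maclaurin correction adds −f(9n)/2 = −1/(2·(9n)^12). Euler-Maclaurin then gives
  Σ_{k>9n} 1/k^12 = ∫_{9n}^∞ dx/x^12 − 1/(2·(9n)^12) + O(1/(9n)^13).
(Equivalently this is ζ(12) − Σ_{k≤9n} 1/k^12.)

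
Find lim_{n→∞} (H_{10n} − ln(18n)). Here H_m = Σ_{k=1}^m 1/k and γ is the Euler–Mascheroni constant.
lim = ln(5/9) + γ

By Euler-Maclaurin, H_m = ln m + γ + O(1/m). So
  H_{10n} − ln(18n) = ln(10n) + γ − ln(18n) + O(1/n)
                       = ln(10/18) + γ + O(1/n).
Hence the limit is ln(10/18) + γ (= ln(5/9)).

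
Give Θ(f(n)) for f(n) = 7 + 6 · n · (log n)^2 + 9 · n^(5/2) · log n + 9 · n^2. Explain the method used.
f(n) ∈ Θ(n^(5/2) · log n)

Compare the terms by growth order. For large n, n^a · (log n)^b dominates n^a' · (log n)^b' iff a > a', or (a = a' and b > b'). Ranking the 4 terms shows the dominant one is 9 · n^(5/2) · log n. Hence f(n) ∈ Θ(n^(5/2) · log n).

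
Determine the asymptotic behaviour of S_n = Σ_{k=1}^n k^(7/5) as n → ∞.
S_n ~ (5/12) · n^(12/5)

Integral comparison: Σ_{k=1}^n k^(7/5) = ∫_0^n x^(7/5) dx + O(n^(7/5)). The integral is n^(1 + 7/5) / (1 + 7/5) = n^((7+5)/5) / ((7+5)/5) = (5/12) · n^(12/5).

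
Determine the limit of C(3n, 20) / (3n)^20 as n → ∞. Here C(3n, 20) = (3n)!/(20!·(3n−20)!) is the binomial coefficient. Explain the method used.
lim = 1/20! = 1/2432902008176640000

With N = 3n → ∞: C(N, 20) / N^20 = [N(N−1)…(N−19)] / (20! · N^20) = (1/20!) · 1 · (1 − 1/(3n)) · … · (1 − 19/(3n)). Each factor → 1 as N → ∞, so the limit is 1/20! = 1/2432902008176640000.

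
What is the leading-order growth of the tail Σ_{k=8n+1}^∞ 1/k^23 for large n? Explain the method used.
Σ_{k>8n} 1/k^23 ~ 1/(22 · (8n)^22)

Compare to the integral: ∫_{8n}^∞ x^(−23) dx = [−x^(−22)/22]_{8n}^∞ = 1/((23−1)·(8n)^22). Euler-Maclaurin then gives
  Σ_{k>8n} 1/k^23 = ∫_{8n}^∞ dx/x^23 − 1/(2·(8n)^23) + O(1/(8n)^24).
(Equivalently this is ζ(23) − Σ_{k≤8n} 1/k^23.)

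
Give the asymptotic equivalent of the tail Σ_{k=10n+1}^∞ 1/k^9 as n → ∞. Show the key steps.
Σ_{k>10n} 1/k^9 ~ 1/(8 · (10n)^8)

Compare to the integral: ∫_{10n}^∞ x^(−9) dx = [−x^(−8)/8]_{10n}^∞ = 1/((9−1)·(10n)^8). Euler-Maclaurin then gives
  Σ_{k>10n} 1/k^9 = ∫_{10n}^∞ dx/x^9 − 1/(2·(10n)^9) + O(1/(10n)^10).
(Equivalently this is ζ(9) − Σ_{k≤10n} 1/k^9.)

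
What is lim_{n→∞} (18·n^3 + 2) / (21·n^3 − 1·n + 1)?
lim = 18/21 = 6/7

For large n the leading n^3 terms dominate both numerator and denominator. Dividing top and bottom by n^3, every other term tends to 0, leaving 18/21 = 6/7.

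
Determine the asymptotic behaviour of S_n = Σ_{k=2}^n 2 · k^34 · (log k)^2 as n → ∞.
S_n ~ 2 · n^35 · (log n)^2 / 35

By integral comparison, S_n = ∫_1^n 2 · x^34 · (log x)^2 dx + O(n^34 · (log n)^2). For the integral, the leading term of ∫_1^n x^34 (log x)^2 dx is n^35/35 · (log n)^2 (by repeated integration by parts; each step lowers the log-exponent and produces a relatively O(1/log n) correction). Hence S_n ~ 2 · n^35 · (log n)^2 / 35.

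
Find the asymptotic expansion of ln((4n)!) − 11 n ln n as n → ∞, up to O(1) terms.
ln((4n)!) − 11 n ln n = −7 n ln n + 4(ln 4 − 1) n + (1/2) ln(2π·4n) + O(1/n)

Stirling: ln((4n)!) = 4n ln(4n) − 4n + (1/2) ln(2π·4n) + O(1/n).
Expand 4n ln(4n) = 4n (ln n + ln 4) = 4n ln n + 4n ln 4.
Subtract 11n ln n: leading term is (4 − 11) n ln n = −7 n ln n. The next term is 4n ln 4 − 4n = 4(ln 4 − 1) n. Then the (1/2) ln(2π·4n) correction.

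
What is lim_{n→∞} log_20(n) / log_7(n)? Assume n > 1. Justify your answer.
lim = ln(7) / ln(20) = log_20(7)

Change of base: log_20(n) = ln n / ln 20 and log_7(n) = ln n / ln 7. The ratio is (ln n / ln 20) · (ln 7 / ln n) = ln 7 / ln 20, a constant independent of n. So the limit is ln 7 / ln 20 = log_20(7).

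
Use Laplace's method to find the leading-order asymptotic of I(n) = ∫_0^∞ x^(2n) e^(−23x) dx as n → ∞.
I(n) ~ (sqrt(2π·2n) / 23) · (2n/(23e))^(2n)

Write the integrand as exp(2n ln x − 23x) and set f(x) = 2n ln x − 23x. Then f'(x) = 2n/x − 23 = 0 at x* = 2n/23, and f''(x*) = −2n/x*^2 = −23^2/(2n). Laplace's method (interior maximum) gives
  I(n) ~ e^(f(x*)) · sqrt(2π / |f''(x*)|)
        = exp(2n ln(2n/23) − 2n) · sqrt(2π · 2n / 23^2)
        = (2n/23)^(2n) e^(−2n) · sqrt(2π·2n) / 23
        = (sqrt(2π·2n) / 23) · (2n/(23e))^(2n).
This matches Γ(2n+1)/23^(2n+1) with Stirling applied to Γ.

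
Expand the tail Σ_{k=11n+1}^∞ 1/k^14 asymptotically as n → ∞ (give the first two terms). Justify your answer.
Σ_{k>11n} 1/k^14 = 1/(13 · (11n)^13) − 1/(2 · (11n)^14) + O(1/(11n)^15)

Compare to the integral: ∫_{11n}^∞ x^(−14) dx = [−x^(−13)/13]_{11n}^∞ = 1/((14−1)·(11n)^13). The Euler-Maclaurin correction adds −f(11n)/2 = −1/(2·(11n)^14). Euler-Maclaurin then gives
  Σ_{k>11n} 1/k^14 = ∫_{11n}^∞ dx/x^14 − 1/(2·(11n)^14) + O(1/(11n)^15).
(Equivalently this is ζ(14) − Σ_{k≤11n} 1/k^14.)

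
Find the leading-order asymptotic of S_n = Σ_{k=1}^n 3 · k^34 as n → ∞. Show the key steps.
S_n ~ 3 · n^35 / 35

By integral comparison (Euler-Maclaurin), Σ_{k=1}^n 3 · k^34 = 3 · ∫_0^n x^34 dx + O(n^34) = 3 · n^35/35 + O(n^34). (Equivalently, Faulhaber's formula gives the same leading term.)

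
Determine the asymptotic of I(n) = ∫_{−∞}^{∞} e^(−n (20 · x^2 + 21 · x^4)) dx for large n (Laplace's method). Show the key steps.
I(n) ~ sqrt(π/(20n))

φ(x) = 20 · x^2 + 21 · x^4 has its unique global minimum at x* = 0 (since φ'(x) = 40x + 84x^3 = 0 only at x = 0 for real x with both coefficients positive, and φ → ∞ as |x| → ∞). At x* = 0, φ(0) = 0 and φ''(0) = 40. Laplace's method then gives
  I(n) ~ sqrt(2π / (n · φ''(0))) · e^(−n φ(0)) = sqrt(2π / (40n)) = sqrt(π/(20n)).
The 21 · x^4 term contributes only at subleading order (an O(1/n) relative correction).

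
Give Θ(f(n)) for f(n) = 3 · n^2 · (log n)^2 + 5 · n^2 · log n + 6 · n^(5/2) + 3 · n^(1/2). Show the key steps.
f(n) ∈ Θ(n^(5/2))

Compare the terms by growth order. For large n, n^a · (log n)^b dominates n^a' · (log n)^b' iff a > a', or (a = a' and b > b'). Ranking the 4 terms shows the dominant one is 6 · n^(5/2). Hence f(n) ∈ Θ(n^(5/2)).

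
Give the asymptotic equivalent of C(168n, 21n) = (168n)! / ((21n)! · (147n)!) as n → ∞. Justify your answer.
C(168n, 21n) ~ (16777216/823543)^(21n) · sqrt(4/(7π·21n))

Write N = 21n. Apply Stirling to each factorial:
  (8N)! ~ sqrt(2π·8N) · (8N/e)^(8N),
  N! ~ sqrt(2π N) · (N/e)^N,
  (7N)! ~ sqrt(2π·7N) · (7N/e)^(7N).
The exponential factors combine to (8N)^(8N) / (N^N · (7N)^(7N)) = 8^(8N)/7^(7N) = (8^8/7^7)^N = (16777216/823543)^N.
The square-root prefactors combine to sqrt(2π·8N) / (sqrt(2π N)·sqrt(2π·7N)) = sqrt(8 / (2π·7·N)) = sqrt(4/(7π·21n)).
Substituting N = 21n: C(168n, 21n) ~ (16777216/823543)^(21n) · sqrt(4/(7π·21n)).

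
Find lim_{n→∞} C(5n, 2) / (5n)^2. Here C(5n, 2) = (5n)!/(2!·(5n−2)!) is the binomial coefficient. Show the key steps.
lim = 1/2! = 1/2

With N = 5n → ∞: C(N, 2) / N^2 = [N(N−1)…(N−1)] / (2! · N^2) = (1/2!) · 1 · (1 − 1/(5n)). Each factor → 1 as N → ∞, so the limit is 1/2! = 1/2.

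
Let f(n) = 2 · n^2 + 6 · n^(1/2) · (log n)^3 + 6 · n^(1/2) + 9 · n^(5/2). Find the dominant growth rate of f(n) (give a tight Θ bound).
f(n) ∈ Θ(n^(5/2))

Compare the terms by growth order. For large n, n^a · (log n)^b dominates n^a' · (log n)^b' iff a > a', or (a = a' and b > b'). Ranking the 4 terms shows the dominant one is 9 · n^(5/2). Hence f(n) ∈ Θ(n^(5/2)).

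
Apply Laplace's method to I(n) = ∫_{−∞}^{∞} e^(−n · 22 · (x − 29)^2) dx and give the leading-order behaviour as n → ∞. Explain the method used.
I(n) = sqrt(π/(22n))

Here φ(x) = 22 · (x − 29)^2 has its unique minimum at x* = 29 with φ(x*) = 0 and φ''(x*) = 44. Laplace's method gives
  I(n) ~ e^(−n φ(x*)) · sqrt(2π / (n · φ''(x*))) = sqrt(2π / (44n)) = sqrt(π/(22n)).
This is exact: substituting u = (x − 29)·sqrt(22n) gives I(n) = (1/sqrt(22n)) ∫_{−∞}^{∞} e^(−u^2) du = sqrt(π/(22n)).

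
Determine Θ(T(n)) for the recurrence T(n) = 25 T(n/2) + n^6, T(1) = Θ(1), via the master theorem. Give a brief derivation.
T(n) = Θ(n^6)

log_2 25 ≈ 4.644. f(n) = n^6 dominates n^(log_2 25) since 6 > 4.644, and the regularity condition a·f(n/b) = 25·(n/2)^6 = (25/64)·n^6 ≤ c·f(n) holds with c = 25/64 ≈ 0.391 < 1. So this is Case 3: T(n) = Θ(f(n)) = Θ(n^6).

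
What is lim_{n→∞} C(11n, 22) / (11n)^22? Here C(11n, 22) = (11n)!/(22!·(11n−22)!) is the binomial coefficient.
lim = 1/22! = 1/1124000727777607680000

With N = 11n → ∞: C(N, 22) / N^22 = [N(N−1)…(N−21)] / (22! · N^22) = (1/22!) · 1 · (1 − 1/(11n)) · … · (1 − 21/(11n)). Each factor → 1 as N → ∞, so the limit is 1/22! = 1/1124000727777607680000.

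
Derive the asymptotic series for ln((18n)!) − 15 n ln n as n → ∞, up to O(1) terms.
ln((18n)!) − 15 n ln n = 3 n ln n + 18(ln 18 − 1) n + (1/2) ln(2π·18n) + O(1/n)

Stirling: ln((18n)!) = 18n ln(18n) − 18n + (1/2) ln(2π·18n) + O(1/n).
Expand 18n ln(18n) = 18n (ln n + ln 18) = 18n ln n + 18n ln 18.
Subtract 15n ln n: leading term is (18 − 15) n ln n = 3 n ln n. The next term is 18n ln 18 − 18n = 18(ln 18 − 1) n. Then the (1/2) ln(2π·18n) correction.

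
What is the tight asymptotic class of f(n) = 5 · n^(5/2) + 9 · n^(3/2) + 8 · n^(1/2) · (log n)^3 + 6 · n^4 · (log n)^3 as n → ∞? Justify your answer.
f(n) ∈ Θ(n^4 · (log n)^3)

Compare the terms by growth order. For large n, n^a · (log n)^b dominates n^a' · (log n)^b' iff a > a', or (a = a' and b > b'). Ranking the 4 terms shows the dominant one is 6 · n^4 · (log n)^3. Hence f(n) ∈ Θ(n^4 · (log n)^3).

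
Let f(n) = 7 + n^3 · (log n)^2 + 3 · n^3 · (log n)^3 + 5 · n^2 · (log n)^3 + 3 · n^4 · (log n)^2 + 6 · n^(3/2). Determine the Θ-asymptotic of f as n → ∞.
f(n) ∈ Θ(n^4 · (log n)^2)

Compare the terms by growth order. For large n, n^a · (log n)^b dominates n^a' · (log n)^b' iff a > a', or (a = a' and b > b'). Ranking the 6 terms shows the dominant one is 3 · n^4 · (log n)^2. Hence f(n) ∈ Θ(n^4 · (log n)^2).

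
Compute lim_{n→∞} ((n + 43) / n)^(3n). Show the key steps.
lim = e^129

Rewrite as (1 + 43/n)^(3n). By the standard limit (1 + x/n)^n → e^x, we have (1 + 43/n)^n → e^43, and raising to the 3rd power gives e^129.
More precisely, ln[(1 + 43/n)^(3n)] = 3n · ln(1 + 43/n) = 3n · (43/n + O(1/n^2)) = 129 + O(1/n) → 129.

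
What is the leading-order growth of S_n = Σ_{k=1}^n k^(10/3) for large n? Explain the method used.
S_n ~ (3/13) · n^(13/3)

Integral comparison: Σ_{k=1}^n k^(10/3) = ∫_0^n x^(10/3) dx + O(n^(10/3)). The integral is n^(1 + 10/3) / (1 + 10/3) = n^((10+3)/3) / ((10+3)/3) = (3/13) · n^(13/3).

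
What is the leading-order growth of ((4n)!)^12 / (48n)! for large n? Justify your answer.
((4n)!)^12/(48n)! ~ ((2π·4n)^(11/2) / sqrt(12)) · 12^(−12·4n)  →  0

Write N = 4n. Stirling: N! ~ sqrt(2π N)(N/e)^N and (12N)! ~ sqrt(2π·12N)·(12N/e)^(12N).
  (N!)^12/(12N)! ~ (2π N)^(12/2) (N/e)^(12N) / [sqrt(2π·12N) (12N/e)^(12N)]
     = (2π N)^(12/2) / sqrt(2π·12N) · (N/(12N))^(12N)
     = (2π N)^((12−1)/2) / sqrt(12) · 12^(−12N).
Since 12^12 > 1, the factor 12^(−12N) decays exponentially, so the ratio → 0. Substituting N = 4n gives the stated form.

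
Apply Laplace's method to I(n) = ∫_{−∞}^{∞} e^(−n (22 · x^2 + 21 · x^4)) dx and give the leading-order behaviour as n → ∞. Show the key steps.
I(n) ~ sqrt(π/(22n))

φ(x) = 22 · x^2 + 21 · x^4 has its unique global minimum at x* = 0 (since φ'(x) = 44x + 84x^3 = 0 only at x = 0 for real x with both coefficients positive, and φ → ∞ as |x| → ∞). At x* = 0, φ(0) = 0 and φ''(0) = 44. Laplace's method then gives
  I(n) ~ sqrt(2π / (n · φ''(0))) · e^(−n φ(0)) = sqrt(2π / (44n)) = sqrt(π/(22n)).
The 21 · x^4 term contributes only at subleading order (an O(1/n) relative correction).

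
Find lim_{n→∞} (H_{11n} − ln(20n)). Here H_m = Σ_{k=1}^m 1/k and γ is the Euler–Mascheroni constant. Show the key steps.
lim = ln(11/20) + γ

By Euler-Maclaurin, H_m = ln m + γ + O(1/m). So
  H_{11n} − ln(20n) = ln(11n) + γ − ln(20n) + O(1/n)
                       = ln(11/20) + γ + O(1/n).
Hence the limit is ln(11/20) + γ.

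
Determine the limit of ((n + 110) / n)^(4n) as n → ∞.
lim = e^440

Rewrite as (1 + 110/n)^(4n). By the standard limit (1 + x/n)^n → e^x, we have (1 + 110/n)^n → e^110, and raising to the 4th power gives e^440.
More precisely, ln[(1 + 110/n)^(4n)] = 4n · ln(1 + 110/n) = 4n · (110/n + O(1/n^2)) = 440 + O(1/n) → 440.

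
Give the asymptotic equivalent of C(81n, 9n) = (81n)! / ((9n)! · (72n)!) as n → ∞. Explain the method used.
C(81n, 9n) ~ (387420489/16777216)^(9n) · sqrt(9/(16π·9n))

Write N = 9n. Apply Stirling to each factorial:
  (9N)! ~ sqrt(2π·9N) · (9N/e)^(9N),
  N! ~ sqrt(2π N) · (N/e)^N,
  (8N)! ~ sqrt(2π·8N) · (8N/e)^(8N).
The exponential factors combine to (9N)^(9N) / (N^N · (8N)^(8N)) = 9^(9N)/8^(8N) = (9^9/8^8)^N = (387420489/16777216)^N.
The square-root prefactors combine to sqrt(2π·9N) / (sqrt(2π N)·sqrt(2π·8N)) = sqrt(9 / (2π·8·N)) = sqrt(9/(16π·9n)).
Substituting N = 9n: C(81n, 9n) ~ (387420489/16777216)^(9n) · sqrt(9/(16π·9n)).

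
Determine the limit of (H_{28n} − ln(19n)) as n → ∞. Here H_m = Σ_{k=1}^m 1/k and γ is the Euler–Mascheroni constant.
lim = ln(28/19) + γ

By Euler-Maclaurin, H_m = ln m + γ + O(1/m). So
  H_{28n} − ln(19n) = ln(28n) + γ − ln(19n) + O(1/n)
                       = ln(28/19) + γ + O(1/n).
Hence the limit is ln(28/19) + γ.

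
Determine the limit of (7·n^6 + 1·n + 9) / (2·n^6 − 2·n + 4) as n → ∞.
lim = 7/2

For large n the leading n^6 terms dominate both numerator and denominator. Dividing top and bottom by n^6, every other term tends to 0, leaving 7/2.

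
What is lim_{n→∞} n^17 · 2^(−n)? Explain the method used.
lim = 0

Exponentials with base > 1 dominate every fixed polynomial: for any fixed c, n^c / 2^n → 0 as n → ∞ (e.g. by the ratio test, or by writing 2^n = e^(n ln 2) and noting e^(n ln 2) / n^c → ∞). Hence n^17 · 2^(−n) = n^17 / 2^n → 0.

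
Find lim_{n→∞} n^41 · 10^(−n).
lim = 0

Exponentials with base > 1 dominate every fixed polynomial: for any fixed c, n^c / 10^n → 0 as n → ∞ (e.g. by the ratio test, or by writing 10^n = e^(n ln 10) and noting e^(n ln 10) / n^c → ∞). Hence n^41 · 10^(−n) = n^41 / 10^n → 0.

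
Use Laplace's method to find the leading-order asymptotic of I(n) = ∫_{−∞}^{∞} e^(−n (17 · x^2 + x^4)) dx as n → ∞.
I(n) ~ sqrt(π/(17n))

φ(x) = 17 · x^2 + x^4 has its unique global minimum at x* = 0 (since φ'(x) = 34x + 4x^3 = 0 only at x = 0 for real x with both coefficients positive, and φ → ∞ as |x| → ∞). At x* = 0, φ(0) = 0 and φ''(0) = 34. Laplace's method then gives
  I(n) ~ sqrt(2π / (n · φ''(0))) · e^(−n φ(0)) = sqrt(2π / (34n)) = sqrt(π/(17n)).
The x^4 term contributes only at subleading order (an O(1/n) relative correction).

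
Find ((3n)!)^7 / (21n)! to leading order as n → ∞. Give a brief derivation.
((3n)!)^7/(21n)! ~ ((2π·3n)^(6/2) / sqrt(7)) · 7^(−7·3n)  →  0

Write N = 3n. Stirling: N! ~ sqrt(2π N)(N/e)^N and (7N)! ~ sqrt(2π·7N)·(7N/e)^(7N).
  (N!)^7/(7N)! ~ (2π N)^(7/2) (N/e)^(7N) / [sqrt(2π·7N) (7N/e)^(7N)]
     = (2π N)^(7/2) / sqrt(2π·7N) · (N/(7N))^(7N)
     = (2π N)^((7−1)/2) / sqrt(7) · 7^(−7N).
Since 7^7 > 1, the factor 7^(−7N) decays exponentially, so the ratio → 0. Substituting N = 3n gives the stated form.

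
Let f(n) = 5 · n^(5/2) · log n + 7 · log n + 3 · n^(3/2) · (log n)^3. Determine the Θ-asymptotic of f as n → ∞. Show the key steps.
f(n) ∈ Θ(n^(5/2) · log n)

Compare the terms by growth order. For large n, n^a · (log n)^b dominates n^a' · (log n)^b' iff a > a', or (a = a' and b > b'). Ranking the 3 terms shows the dominant one is 5 · n^(5/2) · log n. Hence f(n) ∈ Θ(n^(5/2) · log n).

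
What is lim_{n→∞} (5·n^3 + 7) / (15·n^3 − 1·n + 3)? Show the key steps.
lim = 5/15 = 1/3

For large n the leading n^3 terms dominate both numerator and denominator. Dividing top and bottom by n^3, every other term tends to 0, leaving 5/15 = 1/3.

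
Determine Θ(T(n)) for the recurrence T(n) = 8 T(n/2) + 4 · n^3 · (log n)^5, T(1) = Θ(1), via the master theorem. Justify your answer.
T(n) = Θ(n^3 · (log n)^6)

Here log_2 8 = 3 and f(n) = 4 · n^3 · (log n)^5 = Θ(n^(log_2 8) · (log n)^5). This is the extended Case 2 of the master theorem (f matches the critical exponent up to log factors), giving T(n) = Θ(n^(log_2 8) · (log n)^(5+1)) = Θ(n^3 · (log n)^6).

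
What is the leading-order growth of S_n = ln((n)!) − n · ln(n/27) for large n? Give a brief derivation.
S_n ~ n · (ln 27 − 1) + O(ln n)

Stirling: ln((n)!) = n ln(n) − n + O(ln n).
  S_n = n ln(n) − n − n ln(n/27) + O(ln n)
      = n ln(n) − n ln n + n ln 27 − n + O(ln n)
      = n ln 27 − n + O(ln n)
      = n (ln 27 − 1) + O(ln n).
Numerically ln(27) − 1 ≈ 2.2958.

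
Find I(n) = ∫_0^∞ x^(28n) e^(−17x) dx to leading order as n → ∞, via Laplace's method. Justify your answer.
I(n) ~ (sqrt(2π·28n) / 17) · (28n/(17e))^(28n)

Write the integrand as exp(28n ln x − 17x) and set f(x) = 28n ln x − 17x. Then f'(x) = 28n/x − 17 = 0 at x* = 28n/17, and f''(x*) = −28n/x*^2 = −17^2/(28n). Laplace's method (interior maximum) gives
  I(n) ~ e^(f(x*)) · sqrt(2π / |f''(x*)|)
        = exp(28n ln(28n/17) − 28n) · sqrt(2π · 28n / 17^2)
        = (28n/17)^(28n) e^(−28n) · sqrt(2π·28n) / 17
        = (sqrt(2π·28n) / 17) · (28n/(17e))^(28n).
This matches Γ(28n+1)/17^(28n+1) with Stirling applied to Γ.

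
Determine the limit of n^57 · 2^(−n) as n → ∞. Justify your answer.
lim = 0

Exponentials with base > 1 dominate every fixed polynomial: for any fixed c, n^c / 2^n → 0 as n → ∞ (e.g. by the ratio test, or by writing 2^n = e^(n ln 2) and noting e^(n ln 2) / n^c → ∞). Hence n^57 · 2^(−n) = n^57 / 2^n → 0.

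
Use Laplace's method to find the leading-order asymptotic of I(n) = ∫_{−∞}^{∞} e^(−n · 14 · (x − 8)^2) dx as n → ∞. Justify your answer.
I(n) = sqrt(π/(14n))

Here φ(x) = 14 · (x − 8)^2 has its unique minimum at x* = 8 with φ(x*) = 0 and φ''(x*) = 28. Laplace's method gives
  I(n) ~ e^(−n φ(x*)) · sqrt(2π / (n · φ''(x*))) = sqrt(2π / (28n)) = sqrt(π/(14n)).
This is exact: substituting u = (x − 8)·sqrt(14n) gives I(n) = (1/sqrt(14n)) ∫_{−∞}^{∞} e^(−u^2) du = sqrt(π/(14n)).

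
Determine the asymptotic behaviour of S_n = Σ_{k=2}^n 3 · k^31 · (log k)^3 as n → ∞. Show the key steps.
S_n ~ 3 · n^32 · (log n)^3 / 32

By integral comparison, S_n = ∫_1^n 3 · x^31 · (log x)^3 dx + O(n^31 · (log n)^3). For the integral, the leading term of ∫_1^n x^31 (log x)^3 dx is n^32/32 · (log n)^3 (by repeated integration by parts; each step lowers the log-exponent and produces a relatively O(1/log n) correction). Hence S_n ~ 3 · n^32 · (log n)^3 / 32.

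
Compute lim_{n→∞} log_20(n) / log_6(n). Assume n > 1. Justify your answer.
lim = ln(6) / ln(20) = log_20(6)

Change of base: log_20(n) = ln n / ln 20 and log_6(n) = ln n / ln 6. The ratio is (ln n / ln 20) · (ln 6 / ln n) = ln 6 / ln 20, a constant independent of n. So the limit is ln 6 / ln 20 = log_20(6).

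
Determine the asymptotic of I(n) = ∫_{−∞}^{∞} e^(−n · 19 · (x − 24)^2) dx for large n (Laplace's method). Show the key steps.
I(n) = sqrt(π/(19n))

Here φ(x) = 19 · (x − 24)^2 has its unique minimum at x* = 24 with φ(x*) = 0 and φ''(x*) = 38. Laplace's method gives
  I(n) ~ e^(−n φ(x*)) · sqrt(2π / (n · φ''(x*))) = sqrt(2π / (38n)) = sqrt(π/(19n)).
This is exact: substituting u = (x − 24)·sqrt(19n) gives I(n) = (1/sqrt(19n)) ∫_{−∞}^{∞} e^(−u^2) du = sqrt(π/(19n)).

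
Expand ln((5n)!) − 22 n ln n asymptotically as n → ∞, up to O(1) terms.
ln((5n)!) − 22 n ln n = −17 n ln n + 5(ln 5 − 1) n + (1/2) ln(2π·5n) + O(1/n)

Stirling: ln((5n)!) = 5n ln(5n) − 5n + (1/2) ln(2π·5n) + O(1/n).
Expand 5n ln(5n) = 5n (ln n + ln 5) = 5n ln n + 5n ln 5.
Subtract 22n ln n: leading term is (5 − 22) n ln n = −17 n ln n. The next term is 5n ln 5 − 5n = 5(ln 5 − 1) n. Then the (1/2) ln(2π·5n) correction.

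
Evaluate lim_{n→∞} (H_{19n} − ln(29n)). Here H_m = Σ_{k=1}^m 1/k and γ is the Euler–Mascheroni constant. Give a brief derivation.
lim = ln(19/29) + γ

By Euler-Maclaurin, H_m = ln m + γ + O(1/m). So
  H_{19n} − ln(29n) = ln(19n) + γ − ln(29n) + O(1/n)
                       = ln(19/29) + γ + O(1/n).
Hence the limit is ln(19/29) + γ.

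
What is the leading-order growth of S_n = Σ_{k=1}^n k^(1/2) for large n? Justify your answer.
S_n ~ (2/3) · n^(3/2)

Integral comparison: Σ_{k=1}^n k^(1/2) = ∫_0^n x^(1/2) dx + O(n^(1/2)). The integral is n^(1 + 1/2) / (1 + 1/2) = n^((1+2)/2) / ((1+2)/2) = (2/3) · n^(3/2).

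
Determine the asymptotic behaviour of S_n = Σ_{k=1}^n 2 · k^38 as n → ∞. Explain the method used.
S_n ~ 2 · n^39 / 39

By integral comparison (Euler-Maclaurin), Σ_{k=1}^n 2 · k^38 = 2 · ∫_0^n x^38 dx + O(n^38) = 2 · n^39/39 + O(n^38). (Equivalently, Faulhaber's formula gives the same leading term.)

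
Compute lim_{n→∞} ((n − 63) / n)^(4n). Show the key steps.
lim = e^(−252)

Rewrite as (1 − 63/n)^(4n). By the standard limit (1 + x/n)^n → e^x, we have (1 − 63/n)^n → e^(−63), and raising to the 4th power gives e^(−252).
More precisely, ln[(1 − 63/n)^(4n)] = 4n · ln(1 − 63/n) = 4n · (-63/n + O(1/n^2)) = -252 + O(1/n) → -252.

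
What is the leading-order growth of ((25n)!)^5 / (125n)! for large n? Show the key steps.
((25n)!)^5/(125n)! ~ ((2π·25n)^(4/2) / sqrt(5)) · 5^(−5·25n)  →  0

Write N = 25n. Stirling: N! ~ sqrt(2π N)(N/e)^N and (5N)! ~ sqrt(2π·5N)·(5N/e)^(5N).
  (N!)^5/(5N)! ~ (2π N)^(5/2) (N/e)^(5N) / [sqrt(2π·5N) (5N/e)^(5N)]
     = (2π N)^(5/2) / sqrt(2π·5N) · (N/(5N))^(5N)
     = (2π N)^((5−1)/2) / sqrt(5) · 5^(−5N).
Since 5^5 > 1, the factor 5^(−5N) decays exponentially, so the ratio → 0. Substituting N = 25n gives the stated form.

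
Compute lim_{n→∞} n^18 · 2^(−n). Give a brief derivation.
lim = 0

Exponentials with base > 1 dominate every fixed polynomial: for any fixed c, n^c / 2^n → 0 as n → ∞ (e.g. by the ratio test, or by writing 2^n = e^(n ln 2) and noting e^(n ln 2) / n^c → ∞). Hence n^18 · 2^(−n) = n^18 / 2^n → 0.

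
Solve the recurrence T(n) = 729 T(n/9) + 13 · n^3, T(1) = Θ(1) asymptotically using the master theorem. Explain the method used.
T(n) = Θ(n^3 log n)

log_9 729 = 3, and f(n) = 13 · n^3 = Θ(n^(log_9 729)). This is Case 2 of the master theorem: T(n) = Θ(f(n) · log n) = Θ(n^3 log n).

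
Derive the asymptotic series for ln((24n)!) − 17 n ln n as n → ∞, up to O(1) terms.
ln((24n)!) − 17 n ln n = 7 n ln n + 24(ln 24 − 1) n + (1/2) ln(2π·24n) + O(1/n)

Stirling: ln((24n)!) = 24n ln(24n) − 24n + (1/2) ln(2π·24n) + O(1/n).
Expand 24n ln(24n) = 24n (ln n + ln 24) = 24n ln n + 24n ln 24.
Subtract 17n ln n: leading term is (24 − 17) n ln n = 7 n ln n. The next term is 24n ln 24 − 24n = 24(ln 24 − 1) n. Then the (1/2) ln(2π·24n) correction.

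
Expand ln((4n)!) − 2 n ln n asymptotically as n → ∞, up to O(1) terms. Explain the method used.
ln((4n)!) − 2 n ln n = 2 n ln n + 4(ln 4 − 1) n + (1/2) ln(2π·4n) + O(1/n)

Stirling: ln((4n)!) = 4n ln(4n) − 4n + (1/2) ln(2π·4n) + O(1/n).
Expand 4n ln(4n) = 4n (ln n + ln 4) = 4n ln n + 4n ln 4.
Subtract 2n ln n: leading term is (4 − 2) n ln n = 2 n ln n. The next term is 4n ln 4 − 4n = 4(ln 4 − 1) n. Then the (1/2) ln(2π·4n) correction.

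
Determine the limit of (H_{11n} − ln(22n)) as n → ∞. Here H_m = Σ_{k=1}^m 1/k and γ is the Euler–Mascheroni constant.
lim = −ln 2 + γ

By Euler-Maclaurin, H_m = ln m + γ + O(1/m). So
  H_{11n} − ln(22n) = ln(11n) + γ − ln(22n) + O(1/n)
                       = ln(11/22) + γ + O(1/n).
Hence the limit is ln(11/22) + γ (= −ln 2).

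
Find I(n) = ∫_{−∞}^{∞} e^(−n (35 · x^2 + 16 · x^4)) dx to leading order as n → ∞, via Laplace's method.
I(n) ~ sqrt(π/(35n))

φ(x) = 35 · x^2 + 16 · x^4 has its unique global minimum at x* = 0 (since φ'(x) = 70x + 64x^3 = 0 only at x = 0 for real x with both coefficients positive, and φ → ∞ as |x| → ∞). At x* = 0, φ(0) = 0 and φ''(0) = 70. Laplace's method then gives
  I(n) ~ sqrt(2π / (n · φ''(0))) · e^(−n φ(0)) = sqrt(2π / (70n)) = sqrt(π/(35n)).
The 16 · x^4 term contributes only at subleading order (an O(1/n) relative correction).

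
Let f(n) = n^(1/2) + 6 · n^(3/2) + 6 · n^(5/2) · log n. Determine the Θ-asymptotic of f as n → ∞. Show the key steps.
f(n) ∈ Θ(n^(5/2) · log n)

Compare the terms by growth order. For large n, n^a · (log n)^b dominates n^a' · (log n)^b' iff a > a', or (a = a' and b > b'). Ranking the 3 terms shows the dominant one is 6 · n^(5/2) · log n. Hence f(n) ∈ Θ(n^(5/2) · log n).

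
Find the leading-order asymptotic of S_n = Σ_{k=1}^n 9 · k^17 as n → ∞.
S_n ~ n^18 / 2

By integral comparison (Euler-Maclaurin), Σ_{k=1}^n 9 · k^17 = 9 · ∫_0^n x^17 dx + O(n^17) = 9 · n^18/18 = n^18 / 2 + O(n^17). (Equivalently, Faulhaber's formula gives the same leading term.)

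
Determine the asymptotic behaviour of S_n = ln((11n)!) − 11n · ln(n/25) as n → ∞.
S_n ~ 11n · (ln 275 − 1) + O(ln n)

Stirling: ln((11n)!) = 11n ln(11n) − 11n + O(ln n).
  S_n = 11n ln(11n) − 11n − 11n ln(n/25) + O(ln n)
      = 11n ln(11n) − 11n ln n + 11n ln 25 − 11n + O(ln n)
      = 11n ln 11 + 11n ln 25 − 11n + O(ln n)
      = 11n (ln 275 − 1) + O(ln n).
Numerically ln(275) − 1 ≈ 4.6168.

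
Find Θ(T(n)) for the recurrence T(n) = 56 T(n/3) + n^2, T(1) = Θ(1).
T(n) = Θ(n^(log_3 56))

Master theorem: compare f(n) = n^2 to n^(log_3 56) where log_3 56 ≈ 3.664. Since 2 < log_3 56, we have f(n) = O(n^(log_3 56 − ε)) for some ε > 0 — Case 1. Hence T(n) = Θ(n^(log_3 56)).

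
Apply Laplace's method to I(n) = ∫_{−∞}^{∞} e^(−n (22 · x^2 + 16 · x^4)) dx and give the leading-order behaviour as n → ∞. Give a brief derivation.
I(n) ~ sqrt(π/(22n))

φ(x) = 22 · x^2 + 16 · x^4 has its unique global minimum at x* = 0 (since φ'(x) = 44x + 64x^3 = 0 only at x = 0 for real x with both coefficients positive, and φ → ∞ as |x| → ∞). At x* = 0, φ(0) = 0 and φ''(0) = 44. Laplace's method then gives
  I(n) ~ sqrt(2π / (n · φ''(0))) · e^(−n φ(0)) = sqrt(2π / (44n)) = sqrt(π/(22n)).
The 16 · x^4 term contributes only at subleading order (an O(1/n) relative correction).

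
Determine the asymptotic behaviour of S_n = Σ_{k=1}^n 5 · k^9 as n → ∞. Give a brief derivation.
S_n ~ n^10 / 2

By integral comparison (Euler-Maclaurin), Σ_{k=1}^n 5 · k^9 = 5 · ∫_0^n x^9 dx + O(n^9) = 5 · n^10/10 = n^10 / 2 + O(n^9). (Equivalently, Faulhaber's formula gives the same leading term.)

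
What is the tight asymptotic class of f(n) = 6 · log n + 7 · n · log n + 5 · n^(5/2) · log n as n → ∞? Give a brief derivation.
f(n) ∈ Θ(n^(5/2) · log n)

Compare the terms by growth order. For large n, n^a · (log n)^b dominates n^a' · (log n)^b' iff a > a', or (a = a' and b > b'). Ranking the 3 terms shows the dominant one is 5 · n^(5/2) · log n. Hence f(n) ∈ Θ(n^(5/2) · log n).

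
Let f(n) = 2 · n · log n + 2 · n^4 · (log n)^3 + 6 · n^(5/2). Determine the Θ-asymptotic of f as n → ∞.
f(n) ∈ Θ(n^4 · (log n)^3)

Compare the terms by growth order. For large n, n^a · (log n)^b dominates n^a' · (log n)^b' iff a > a', or (a = a' and b > b'). Ranking the 3 terms shows the dominant one is 2 · n^4 · (log n)^3. Hence f(n) ∈ Θ(n^4 · (log n)^3).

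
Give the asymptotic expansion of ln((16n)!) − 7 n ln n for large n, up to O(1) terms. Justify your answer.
ln((16n)!) − 7 n ln n = 9 n ln n + 16(ln 16 − 1) n + (1/2) ln(2π·16n) + O(1/n)

Stirling: ln((16n)!) = 16n ln(16n) − 16n + (1/2) ln(2π·16n) + O(1/n).
Expand 16n ln(16n) = 16n (ln n + ln 16) = 16n ln n + 16n ln 16.
Subtract 7n ln n: leading term is (16 − 7) n ln n = 9 n ln n. The next term is 16n ln 16 − 16n = 16(ln 16 − 1) n. Then the (1/2) ln(2π·16n) correction.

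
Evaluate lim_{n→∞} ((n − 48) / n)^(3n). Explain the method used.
lim = e^(−144)

Rewrite as (1 − 48/n)^(3n). By the standard limit (1 + x/n)^n → e^x, we have (1 − 48/n)^n → e^(−48), and raising to the 3rd power gives e^(−144).
More precisely, ln[(1 − 48/n)^(3n)] = 3n · ln(1 − 48/n) = 3n · (-48/n + O(1/n^2)) = -144 + O(1/n) → -144.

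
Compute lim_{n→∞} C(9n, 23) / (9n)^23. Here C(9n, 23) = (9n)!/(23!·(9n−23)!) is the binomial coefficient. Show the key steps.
lim = 1/23! = 1/25852016738884976640000

With N = 9n → ∞: C(N, 23) / N^23 = [N(N−1)…(N−22)] / (23! · N^23) = (1/23!) · 1 · (1 − 1/(9n)) · … · (1 − 22/(9n)). Each factor → 1 as N → ∞, so the limit is 1/23! = 1/25852016738884976640000.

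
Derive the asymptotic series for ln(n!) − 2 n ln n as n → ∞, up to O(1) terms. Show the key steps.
ln(n!) − 2 n ln n = −n ln n − n + (1/2) ln(2π n) + O(1/n)

Stirling: ln((n)!) = n ln(n) − n + (1/2) ln(2π·n) + O(1/n).
Here n ln(n) = n ln n.
Subtract 2n ln n: leading term is (1 − 2) n ln n = −n ln n. The next term is −n. Then the (1/2) ln(2π·n) correction.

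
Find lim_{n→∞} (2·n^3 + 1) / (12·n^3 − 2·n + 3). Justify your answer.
lim = 2/12 = 1/6

For large n the leading n^3 terms dominate both numerator and denominator. Dividing top and bottom by n^3, every other term tends to 0, leaving 2/12 = 1/6.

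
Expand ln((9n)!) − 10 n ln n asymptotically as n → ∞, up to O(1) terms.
ln((9n)!) − 10 n ln n = −n ln n + 9(ln 9 − 1) n + (1/2) ln(2π·9n) + O(1/n)

Stirling: ln((9n)!) = 9n ln(9n) − 9n + (1/2) ln(2π·9n) + O(1/n).
Expand 9n ln(9n) = 9n (ln n + ln 9) = 9n ln n + 9n ln 9.
Subtract 10n ln n: leading term is (9 − 10) n ln n = −n ln n. The next term is 9n ln 9 − 9n = 9(ln 9 − 1) n. Then the (1/2) ln(2π·9n) correction.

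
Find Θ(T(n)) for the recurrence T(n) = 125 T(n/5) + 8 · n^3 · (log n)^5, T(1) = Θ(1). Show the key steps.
T(n) = Θ(n^3 · (log n)^6)

Here log_5 125 = 3 and f(n) = 8 · n^3 · (log n)^5 = Θ(n^(log_5 125) · (log n)^5). This is the extended Case 2 of the master theorem (f matches the critical exponent up to log factors), giving T(n) = Θ(n^(log_5 125) · (log n)^(5+1)) = Θ(n^3 · (log n)^6).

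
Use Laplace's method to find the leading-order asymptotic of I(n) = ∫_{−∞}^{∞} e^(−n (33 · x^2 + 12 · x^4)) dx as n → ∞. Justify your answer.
I(n) ~ sqrt(π/(33n))

φ(x) = 33 · x^2 + 12 · x^4 has its unique global minimum at x* = 0 (since φ'(x) = 66x + 48x^3 = 0 only at x = 0 for real x with both coefficients positive, and φ → ∞ as |x| → ∞). At x* = 0, φ(0) = 0 and φ''(0) = 66. Laplace's method then gives
  I(n) ~ sqrt(2π / (n · φ''(0))) · e^(−n φ(0)) = sqrt(2π / (66n)) = sqrt(π/(33n)).
The 12 · x^4 term contributes only at subleading order (an O(1/n) relative correction).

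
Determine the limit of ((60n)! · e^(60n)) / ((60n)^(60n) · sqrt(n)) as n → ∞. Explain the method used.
lim = sqrt(2π·60)

Stirling: (60n)! ~ sqrt(2π·60n) · (60n/e)^(60n). Hence
  (60n)! · e^(60n) / (60n)^(60n) ~ sqrt(2π·60n).
Dividing by sqrt(n): sqrt(2π·60n) / sqrt(n) = sqrt(2π·60) · n^((1−1)/2), so the limit is sqrt(2π·60).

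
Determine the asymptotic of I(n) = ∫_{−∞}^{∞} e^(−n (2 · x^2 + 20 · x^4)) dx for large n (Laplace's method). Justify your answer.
I(n) ~ sqrt(π/(2n))

φ(x) = 2 · x^2 + 20 · x^4 has its unique global minimum at x* = 0 (since φ'(x) = 4x + 80x^3 = 0 only at x = 0 for real x with both coefficients positive, and φ → ∞ as |x| → ∞). At x* = 0, φ(0) = 0 and φ''(0) = 4. Laplace's method then gives
  I(n) ~ sqrt(2π / (n · φ''(0))) · e^(−n φ(0)) = sqrt(2π / (4n)) = sqrt(π/(2n)).
The 20 · x^4 term contributes only at subleading order (an O(1/n) relative correction).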